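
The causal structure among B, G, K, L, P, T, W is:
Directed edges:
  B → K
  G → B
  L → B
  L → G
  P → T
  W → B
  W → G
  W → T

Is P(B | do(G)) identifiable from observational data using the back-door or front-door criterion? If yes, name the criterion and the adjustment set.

P(B|do(G)): backdoor, adjust for {L, W}.

desc(G)\{G}={B,K}; candidates ⊆ {L,P,T,W}.
size 0: {}; under {} G still reaches {B,K,L,T,W} ∋ B.
size 1: {L}, {P}, {T} …(+1); under {L} G still reaches {B,K,T,W} ∋ B.
{L,W}: G⊥B given {L,W} in G with G→· removed — back-door holds.
P(B|do(G)) = Σ_{L,W} P(B|G,L,W)·P(L,W).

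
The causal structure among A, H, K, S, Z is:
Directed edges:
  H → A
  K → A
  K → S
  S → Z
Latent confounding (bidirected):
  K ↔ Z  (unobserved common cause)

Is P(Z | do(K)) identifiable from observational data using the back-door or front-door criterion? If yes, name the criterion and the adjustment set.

P(Z|do(K)): frontdoor, adjust for {S}.

desc(K)\{K}={A,S,Z}; candidates ⊆ {H}.
K↔Z: latent back-door arc(s) into K.
size 0: {}; under {} K still reaches {Z} ∋ Z.
size 1: {H}; under {H} K still reaches {Z} ∋ Z.
K↔Z cannot be blocked by any observed set — no back-door set.
{S}: (i) intercepts every directed K→Z path; (ii) no back-door K→{S}; (iii) {K} blocks every back-door {S}→Z. Front-door holds.
P(Z|do(K)) = Σ_{S} P(S|K) Σ_{K'} P(Z|S,K')P(K').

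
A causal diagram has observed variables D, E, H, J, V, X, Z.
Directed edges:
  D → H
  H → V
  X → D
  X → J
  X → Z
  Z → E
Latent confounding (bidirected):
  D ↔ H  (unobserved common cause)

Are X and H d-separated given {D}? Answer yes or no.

No — X and H are d-connected given {D}.

Bayes-Ball from X | {D} reaches {E,H,J,V,Z}.
H ∈ reach(X|{D}) ⇒ X ⊥̸ H | {D}.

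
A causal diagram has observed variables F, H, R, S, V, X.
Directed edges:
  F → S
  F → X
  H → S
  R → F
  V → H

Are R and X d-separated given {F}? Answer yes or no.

Bayes-Ball from R | {F} reaches ∅.
X ∉ reach(R|{F}) ⇒ R ⊥ X | {F}.

Yes — R ⊥ X | {F}.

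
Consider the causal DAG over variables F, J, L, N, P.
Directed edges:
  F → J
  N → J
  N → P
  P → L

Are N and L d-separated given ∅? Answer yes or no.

No — N and L are d-connected given ∅.

Bayes-Ball from N | ∅ reaches {J,L,P}.
L ∈ reach(N|∅) ⇒ N ⊥̸ L | ∅.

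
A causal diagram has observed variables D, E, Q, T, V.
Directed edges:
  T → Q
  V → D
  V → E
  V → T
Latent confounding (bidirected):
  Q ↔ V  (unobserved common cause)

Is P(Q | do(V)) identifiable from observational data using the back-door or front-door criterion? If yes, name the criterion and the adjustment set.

desc(V)\{V}={D,E,Q,T}; candidates ⊆ {—}.
V↔Q: latent back-door arc(s) into V.
size 0: {}; under {} V still reaches {Q} ∋ Q.
V↔Q cannot be blocked by any observed set — no back-door set.
{T}: (i) intercepts every directed V→Q path; (ii) no back-door V→{T}; (iii) {V} blocks every back-door {T}→Q. Front-door holds.
P(Q|do(V)) = Σ_{T} P(T|V) Σ_{V'} P(Q|T,V')P(V').

P(Q|do(V)): frontdoor, adjust for {T}.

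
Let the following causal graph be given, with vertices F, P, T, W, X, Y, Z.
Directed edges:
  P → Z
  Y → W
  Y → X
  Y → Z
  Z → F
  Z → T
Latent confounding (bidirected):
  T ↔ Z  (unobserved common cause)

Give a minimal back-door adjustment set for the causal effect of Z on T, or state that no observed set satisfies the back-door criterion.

desc(Z)\{Z}={F,T}; candidates ⊆ {P,W,X,Y}.
Z↔T: latent back-door arc(s) into Z.
size 0: {}; under {} Z still reaches {P,T,W,X,Y} ∋ T.
size 1: {P}, {W}, {X} …(+1); under {P} Z still reaches {T,W,X,Y} ∋ T.
size 2: {P,W}, {P,X}, {P,Y} …(+3); under {P,W} Z still reaches {T,X,Y} ∋ T.
Z↔T cannot be blocked by any observed set — no back-door set.

Z→T: no observed back-door set.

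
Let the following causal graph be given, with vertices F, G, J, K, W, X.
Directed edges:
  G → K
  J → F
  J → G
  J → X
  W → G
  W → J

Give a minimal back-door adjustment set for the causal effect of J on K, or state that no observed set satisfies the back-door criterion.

desc(J)\{J}={F,G,K,X}; candidates ⊆ {W}.
size 0: {}; under {} J still reaches {G,K,W} ∋ K.
{W}: J⊥K given {W} in G with J→· removed — back-door holds.

J→K: minimal back-door set {W}.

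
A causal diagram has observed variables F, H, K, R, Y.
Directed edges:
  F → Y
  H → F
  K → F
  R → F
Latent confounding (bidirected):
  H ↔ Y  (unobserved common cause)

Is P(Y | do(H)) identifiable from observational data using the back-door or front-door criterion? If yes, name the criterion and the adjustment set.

desc(H)\{H}={F,Y}; candidates ⊆ {K,R}.
H↔Y: latent back-door arc(s) into H.
size 0: {}; under {} H still reaches {Y} ∋ Y.
size 1: {K}, {R}; under {K} H still reaches {Y} ∋ Y.
size 2: {K,R}; under {K,R} H still reaches {Y} ∋ Y.
H↔Y cannot be blocked by any observed set — no back-door set.
{F}: (i) intercepts every directed H→Y path; (ii) no back-door H→{F}; (iii) {H} blocks every back-door {F}→Y. Front-door holds.
P(Y|do(H)) = Σ_{F} P(F|H) Σ_{H'} P(Y|F,H')P(H').

P(Y|do(H)): frontdoor, adjust for {F}.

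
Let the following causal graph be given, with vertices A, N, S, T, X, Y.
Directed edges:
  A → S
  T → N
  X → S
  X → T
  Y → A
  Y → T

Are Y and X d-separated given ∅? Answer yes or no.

Yes — Y ⊥ X | ∅.

Bayes-Ball from Y | ∅ reaches {A,N,S,T}.
X ∉ reach(Y|∅) ⇒ Y ⊥ X | ∅.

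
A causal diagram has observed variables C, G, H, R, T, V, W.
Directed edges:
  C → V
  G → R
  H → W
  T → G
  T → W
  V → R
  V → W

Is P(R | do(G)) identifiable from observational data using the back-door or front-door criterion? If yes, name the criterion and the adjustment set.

P(R|do(G)): backdoor, adjust for ∅.

desc(G)\{G}={R}; candidates ⊆ {C,H,T,V,W}.
∅: G⊥R given ∅ in G with G→· removed — back-door holds.
P(R|do(G)) = P(R|G) — no adjustment needed.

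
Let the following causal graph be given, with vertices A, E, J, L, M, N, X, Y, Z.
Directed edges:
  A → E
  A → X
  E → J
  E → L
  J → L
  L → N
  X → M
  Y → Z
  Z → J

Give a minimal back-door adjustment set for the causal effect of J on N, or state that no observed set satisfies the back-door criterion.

desc(J)\{J}={L,N}; candidates ⊆ {A,E,M,X,Y,Z}.
size 0: {}; under {} J still reaches {A,E,L,M,N,X,Y,Z} ∋ N.
{E}: J⊥N given {E} in G with J→· removed — back-door holds.

J→N: minimal back-door set {E}.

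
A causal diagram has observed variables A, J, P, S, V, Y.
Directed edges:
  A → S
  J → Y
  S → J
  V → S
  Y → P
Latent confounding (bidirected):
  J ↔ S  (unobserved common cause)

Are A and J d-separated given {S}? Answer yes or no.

No — A and J are d-connected given {S}.

Bayes-Ball from A | {S} reaches {J,P,V,Y}.
J ∈ reach(A|{S}) ⇒ A ⊥̸ J | {S}.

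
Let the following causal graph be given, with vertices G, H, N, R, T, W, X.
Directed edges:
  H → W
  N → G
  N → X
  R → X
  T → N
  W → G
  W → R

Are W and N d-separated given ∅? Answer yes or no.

Yes — W ⊥ N | ∅.

Bayes-Ball from W | ∅ reaches {G,H,R,X}.
N ∉ reach(W|∅) ⇒ W ⊥ N | ∅.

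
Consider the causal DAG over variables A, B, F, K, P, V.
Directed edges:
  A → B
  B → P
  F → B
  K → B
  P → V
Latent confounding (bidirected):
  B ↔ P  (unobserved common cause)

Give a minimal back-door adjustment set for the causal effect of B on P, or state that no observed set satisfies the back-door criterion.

B→P: no observed back-door set.

desc(B)\{B}={P,V}; candidates ⊆ {A,F,K}.
B↔P: latent back-door arc(s) into B.
size 0: {}; under {} B still reaches {A,F,K,P,V} ∋ P.
size 1: {A}, {F}, {K}; under {A} B still reaches {F,K,P,V} ∋ P.
size 2: {A,F}, {A,K}, {F,K}; under {A,F} B still reaches {K,P,V} ∋ P.
B↔P cannot be blocked by any observed set — no back-door set.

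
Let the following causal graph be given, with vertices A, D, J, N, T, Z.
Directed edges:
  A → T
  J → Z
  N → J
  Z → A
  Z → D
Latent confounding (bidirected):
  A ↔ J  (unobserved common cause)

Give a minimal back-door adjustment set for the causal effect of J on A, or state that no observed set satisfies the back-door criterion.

J→A: no observed back-door set.

desc(J)\{J}={A,D,T,Z}; candidates ⊆ {N}.
J↔A: latent back-door arc(s) into J.
size 0: {}; under {} J still reaches {A,N,T} ∋ A.
size 1: {N}; under {N} J still reaches {A,T} ∋ A.
J↔A cannot be blocked by any observed set — no back-door set.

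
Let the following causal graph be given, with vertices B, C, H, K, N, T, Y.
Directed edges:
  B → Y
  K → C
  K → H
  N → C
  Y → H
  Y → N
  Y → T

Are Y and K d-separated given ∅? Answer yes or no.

Bayes-Ball from Y | ∅ reaches {B,C,H,N,T}.
K ∉ reach(Y|∅) ⇒ Y ⊥ K | ∅.

Yes — Y ⊥ K | ∅.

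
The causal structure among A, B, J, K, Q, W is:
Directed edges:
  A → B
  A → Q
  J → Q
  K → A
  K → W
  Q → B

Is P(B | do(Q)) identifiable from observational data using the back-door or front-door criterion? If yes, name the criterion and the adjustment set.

desc(Q)\{Q}={B}; candidates ⊆ {A,J,K,W}.
size 0: {}; under {} Q still reaches {A,B,J,K,W} ∋ B.
{A}: Q⊥B given {A} in G with Q→· removed — back-door holds.
P(B|do(Q)) = Σ_{A} P(B|Q,A)·P(A).

P(B|do(Q)): backdoor, adjust for {A}.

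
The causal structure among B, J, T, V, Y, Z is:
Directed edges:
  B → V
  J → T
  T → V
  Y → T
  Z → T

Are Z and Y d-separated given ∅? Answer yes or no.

Bayes-Ball from Z | ∅ reaches {T,V}.
Y ∉ reach(Z|∅) ⇒ Z ⊥ Y | ∅.

Yes — Z ⊥ Y | ∅.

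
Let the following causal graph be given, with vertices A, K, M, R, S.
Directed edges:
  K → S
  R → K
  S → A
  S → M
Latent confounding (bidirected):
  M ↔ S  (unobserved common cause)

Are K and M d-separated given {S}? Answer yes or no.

No — K and M are d-connected given {S}.

Bayes-Ball from K | {S} reaches {M,R}.
M ∈ reach(K|{S}) ⇒ K ⊥̸ M | {S}.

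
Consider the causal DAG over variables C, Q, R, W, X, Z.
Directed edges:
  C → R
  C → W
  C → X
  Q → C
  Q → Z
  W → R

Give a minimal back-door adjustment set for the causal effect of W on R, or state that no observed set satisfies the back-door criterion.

desc(W)\{W}={R}; candidates ⊆ {C,Q,X,Z}.
size 0: {}; under {} W still reaches {C,Q,R,X,Z} ∋ R.
{C}: W⊥R given {C} in G with W→· removed — back-door holds.

W→R: minimal back-door set {C}.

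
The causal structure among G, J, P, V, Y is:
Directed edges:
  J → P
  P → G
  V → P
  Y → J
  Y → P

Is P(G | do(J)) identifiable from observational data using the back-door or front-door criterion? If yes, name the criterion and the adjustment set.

desc(J)\{J}={G,P}; candidates ⊆ {V,Y}.
size 0: {}; under {} J still reaches {G,P,Y} ∋ G.
{Y}: J⊥G given {Y} in G with J→· removed — back-door holds.
P(G|do(J)) = Σ_{Y} P(G|J,Y)·P(Y).

P(G|do(J)): backdoor, adjust for {Y}.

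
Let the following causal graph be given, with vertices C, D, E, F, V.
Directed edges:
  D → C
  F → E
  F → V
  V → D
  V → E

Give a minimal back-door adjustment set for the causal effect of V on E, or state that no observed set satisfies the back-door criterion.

desc(V)\{V}={C,D,E}; candidates ⊆ {F}.
size 0: {}; under {} V still reaches {E,F} ∋ E.
{F}: V⊥E given {F} in G with V→· removed — back-door holds.

V→E: minimal back-door set {F}.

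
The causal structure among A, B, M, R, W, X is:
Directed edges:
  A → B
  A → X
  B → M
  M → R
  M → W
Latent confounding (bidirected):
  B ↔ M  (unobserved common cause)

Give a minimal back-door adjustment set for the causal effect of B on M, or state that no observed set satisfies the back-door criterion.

B→M: no observed back-door set.

desc(B)\{B}={M,R,W}; candidates ⊆ {A,X}.
B↔M: latent back-door arc(s) into B.
size 0: {}; under {} B still reaches {A,M,R,W,X} ∋ M.
size 1: {A}, {X}; under {A} B still reaches {M,R,W} ∋ M.
size 2: {A,X}; under {A,X} B still reaches {M,R,W} ∋ M.
B↔M cannot be blocked by any observed set — no back-door set.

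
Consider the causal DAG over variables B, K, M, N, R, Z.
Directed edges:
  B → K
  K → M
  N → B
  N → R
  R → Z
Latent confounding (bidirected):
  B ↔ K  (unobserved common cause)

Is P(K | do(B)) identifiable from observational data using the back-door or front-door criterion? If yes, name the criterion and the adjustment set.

P(K|do(B)): not identifiable (no BD/FD set).

desc(B)\{B}={K,M}; candidates ⊆ {N,R,Z}.
B↔K: latent back-door arc(s) into B.
size 0: {}; under {} B still reaches {K,M,N,R,Z} ∋ K.
size 1: {N}, {R}, {Z}; under {N} B still reaches {K,M} ∋ K.
size 2: {N,R}, {N,Z}, {R,Z}; under {N,R} B still reaches {K,M} ∋ K.
B↔K cannot be blocked by any observed set — no back-door set.
No mediator lies on a directed B→…→K path.
Neither criterion identifies P(K|do(B)) in this graph.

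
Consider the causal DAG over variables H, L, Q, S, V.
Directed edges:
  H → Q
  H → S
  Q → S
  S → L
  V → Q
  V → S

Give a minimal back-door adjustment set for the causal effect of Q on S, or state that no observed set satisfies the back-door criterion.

Q→S: minimal back-door set {H, V}.

desc(Q)\{Q}={L,S}; candidates ⊆ {H,V}.
size 0: {}; under {} Q still reaches {H,L,S,V} ∋ S.
size 1: {H}, {V}; under {H} Q still reaches {L,S,V} ∋ S.
{H,V}: Q⊥S given {H,V} in G with Q→· removed — back-door holds.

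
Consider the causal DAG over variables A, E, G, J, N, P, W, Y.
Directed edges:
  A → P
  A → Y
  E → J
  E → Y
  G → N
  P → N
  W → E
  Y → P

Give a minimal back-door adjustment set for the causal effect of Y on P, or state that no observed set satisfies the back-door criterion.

Y→P: minimal back-door set {A}.

desc(Y)\{Y}={N,P}; candidates ⊆ {A,E,G,J,W}.
size 0: {}; under {} Y still reaches {A,E,J,N,P,W} ∋ P.
{A}: Y⊥P given {A} in G with Y→· removed — back-door holds.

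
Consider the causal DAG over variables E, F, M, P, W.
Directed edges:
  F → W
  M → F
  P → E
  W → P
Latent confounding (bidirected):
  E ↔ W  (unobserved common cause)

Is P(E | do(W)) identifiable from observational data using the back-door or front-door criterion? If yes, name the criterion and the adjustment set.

P(E|do(W)): frontdoor, adjust for {P}.

desc(W)\{W}={E,P}; candidates ⊆ {F,M}.
W↔E: latent back-door arc(s) into W.
size 0: {}; under {} W still reaches {E,F,M} ∋ E.
size 1: {F}, {M}; under {F} W still reaches {E} ∋ E.
size 2: {F,M}; under {F,M} W still reaches {E} ∋ E.
W↔E cannot be blocked by any observed set — no back-door set.
{P}: (i) intercepts every directed W→E path; (ii) no back-door W→{P}; (iii) {W} blocks every back-door {P}→E. Front-door holds.
P(E|do(W)) = Σ_{P} P(P|W) Σ_{W'} P(E|P,W')P(W').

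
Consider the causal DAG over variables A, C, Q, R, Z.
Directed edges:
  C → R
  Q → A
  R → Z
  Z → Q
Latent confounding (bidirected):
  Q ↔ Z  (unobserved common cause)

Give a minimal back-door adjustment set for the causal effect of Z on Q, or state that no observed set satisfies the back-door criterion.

desc(Z)\{Z}={A,Q}; candidates ⊆ {C,R}.
Z↔Q: latent back-door arc(s) into Z.
size 0: {}; under {} Z still reaches {A,C,Q,R} ∋ Q.
size 1: {C}, {R}; under {C} Z still reaches {A,Q,R} ∋ Q.
size 2: {C,R}; under {C,R} Z still reaches {A,Q} ∋ Q.
Z↔Q cannot be blocked by any observed set — no back-door set.

Z→Q: no observed back-door set.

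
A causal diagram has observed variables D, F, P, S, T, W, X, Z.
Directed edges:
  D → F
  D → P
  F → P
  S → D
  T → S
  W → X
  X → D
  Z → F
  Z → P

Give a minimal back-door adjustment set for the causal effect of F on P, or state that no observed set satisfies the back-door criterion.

F→P: minimal back-door set {D, Z}.

desc(F)\{F}={P}; candidates ⊆ {D,S,T,W,X,Z}.
size 0: {}; under {} F still reaches {D,P,S,T,W,X,Z} ∋ P.
size 1: {D}, {S}, {T} …(+3); under {D} F still reaches {P,Z} ∋ P.
{D,Z}: F⊥P given {D,Z} in G with F→· removed — back-door holds.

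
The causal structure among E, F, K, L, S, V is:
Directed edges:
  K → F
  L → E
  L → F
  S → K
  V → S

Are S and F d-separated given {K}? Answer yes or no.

Yes — S ⊥ F | {K}.

Bayes-Ball from S | {K} reaches {V}.
F ∉ reach(S|{K}) ⇒ S ⊥ F | {K}.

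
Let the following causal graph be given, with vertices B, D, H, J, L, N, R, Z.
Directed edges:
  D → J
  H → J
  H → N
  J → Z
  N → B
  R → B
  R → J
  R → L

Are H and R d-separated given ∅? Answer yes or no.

Yes — H ⊥ R | ∅.

Bayes-Ball from H | ∅ reaches {B,J,N,Z}.
R ∉ reach(H|∅) ⇒ H ⊥ R | ∅.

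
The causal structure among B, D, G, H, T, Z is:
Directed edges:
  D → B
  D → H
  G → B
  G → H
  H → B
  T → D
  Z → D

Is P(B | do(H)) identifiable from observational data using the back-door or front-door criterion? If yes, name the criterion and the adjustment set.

P(B|do(H)): backdoor, adjust for {D, G}.

desc(H)\{H}={B}; candidates ⊆ {D,G,T,Z}.
size 0: {}; under {} H still reaches {B,D,G,T,Z} ∋ B.
size 1: {D}, {G}, {T} …(+1); under {D} H still reaches {B,G} ∋ B.
{D,G}: H⊥B given {D,G} in G with H→· removed — back-door holds.
P(B|do(H)) = Σ_{D,G} P(B|H,D,G)·P(D,G).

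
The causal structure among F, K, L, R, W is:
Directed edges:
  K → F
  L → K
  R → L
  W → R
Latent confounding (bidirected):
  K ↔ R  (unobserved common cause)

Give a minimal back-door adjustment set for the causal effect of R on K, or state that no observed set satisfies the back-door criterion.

R→K: no observed back-door set.

desc(R)\{R}={F,K,L}; candidates ⊆ {W}.
R↔K: latent back-door arc(s) into R.
size 0: {}; under {} R still reaches {F,K,W} ∋ K.
size 1: {W}; under {W} R still reaches {F,K} ∋ K.
R↔K cannot be blocked by any observed set — no back-door set.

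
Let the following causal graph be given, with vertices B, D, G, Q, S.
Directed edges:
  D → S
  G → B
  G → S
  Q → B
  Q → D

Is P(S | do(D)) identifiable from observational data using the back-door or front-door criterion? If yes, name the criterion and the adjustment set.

desc(D)\{D}={S}; candidates ⊆ {B,G,Q}.
∅: D⊥S given ∅ in G with D→· removed — back-door holds.
P(S|do(D)) = P(S|D) — no adjustment needed.

P(S|do(D)): backdoor, adjust for ∅.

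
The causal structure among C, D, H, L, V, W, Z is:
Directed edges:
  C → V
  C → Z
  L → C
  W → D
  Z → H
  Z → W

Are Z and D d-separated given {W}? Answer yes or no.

Bayes-Ball from Z | {W} reaches {C,H,L,V}.
D ∉ reach(Z|{W}) ⇒ Z ⊥ D | {W}.

Yes — Z ⊥ D | {W}.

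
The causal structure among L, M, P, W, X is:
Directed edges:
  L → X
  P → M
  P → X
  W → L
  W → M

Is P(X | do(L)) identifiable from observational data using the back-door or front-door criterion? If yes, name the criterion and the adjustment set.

P(X|do(L)): backdoor, adjust for ∅.

desc(L)\{L}={X}; candidates ⊆ {M,P,W}.
∅: L⊥X given ∅ in G with L→· removed — back-door holds.
P(X|do(L)) = P(X|L) — no adjustment needed.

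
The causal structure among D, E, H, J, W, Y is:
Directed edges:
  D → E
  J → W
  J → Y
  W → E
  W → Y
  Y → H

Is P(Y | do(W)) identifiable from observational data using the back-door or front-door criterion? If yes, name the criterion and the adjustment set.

desc(W)\{W}={E,H,Y}; candidates ⊆ {D,J}.
size 0: {}; under {} W still reaches {H,J,Y} ∋ Y.
{J}: W⊥Y given {J} in G with W→· removed — back-door holds.
P(Y|do(W)) = Σ_{J} P(Y|W,J)·P(J).

P(Y|do(W)): backdoor, adjust for {J}.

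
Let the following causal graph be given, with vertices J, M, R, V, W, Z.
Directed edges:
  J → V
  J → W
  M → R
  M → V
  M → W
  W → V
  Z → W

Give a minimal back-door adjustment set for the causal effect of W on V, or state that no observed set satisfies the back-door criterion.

W→V: minimal back-door set {J, M}.

desc(W)\{W}={V}; candidates ⊆ {J,M,R,Z}.
size 0: {}; under {} W still reaches {J,M,R,V,Z} ∋ V.
size 1: {J}, {M}, {R} …(+1); under {J} W still reaches {M,R,V,Z} ∋ V.
{J,M}: W⊥V given {J,M} in G with W→· removed — back-door holds.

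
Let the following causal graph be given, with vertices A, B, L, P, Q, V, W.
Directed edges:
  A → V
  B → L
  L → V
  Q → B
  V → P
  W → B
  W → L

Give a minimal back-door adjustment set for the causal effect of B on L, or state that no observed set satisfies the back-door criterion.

B→L: minimal back-door set {W}.

desc(B)\{B}={L,P,V}; candidates ⊆ {A,Q,W}.
size 0: {}; under {} B still reaches {L,P,Q,V,W} ∋ L.
{W}: B⊥L given {W} in G with B→· removed — back-door holds.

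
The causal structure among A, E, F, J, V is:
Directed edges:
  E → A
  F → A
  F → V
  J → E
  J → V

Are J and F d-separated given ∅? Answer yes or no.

Yes — J ⊥ F | ∅.

Bayes-Ball from J | ∅ reaches {A,E,V}.
F ∉ reach(J|∅) ⇒ J ⊥ F | ∅.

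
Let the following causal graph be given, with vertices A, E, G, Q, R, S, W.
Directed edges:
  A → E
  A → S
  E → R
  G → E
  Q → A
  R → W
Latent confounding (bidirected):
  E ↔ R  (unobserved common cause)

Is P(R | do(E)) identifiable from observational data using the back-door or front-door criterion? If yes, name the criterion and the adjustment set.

P(R|do(E)): not identifiable (no BD/FD set).

desc(E)\{E}={R,W}; candidates ⊆ {A,G,Q,S}.
E↔R: latent back-door arc(s) into E.
size 0: {}; under {} E still reaches {A,G,Q,R,S,W} ∋ R.
size 1: {A}, {G}, {Q} …(+1); under {A} E still reaches {G,R,W} ∋ R.
size 2: {A,G}, {A,Q}, {A,S} …(+3); under {A,G} E still reaches {R,W} ∋ R.
E↔R cannot be blocked by any observed set — no back-door set.
No mediator lies on a directed E→…→R path.
Neither criterion identifies P(R|do(E)) in this graph.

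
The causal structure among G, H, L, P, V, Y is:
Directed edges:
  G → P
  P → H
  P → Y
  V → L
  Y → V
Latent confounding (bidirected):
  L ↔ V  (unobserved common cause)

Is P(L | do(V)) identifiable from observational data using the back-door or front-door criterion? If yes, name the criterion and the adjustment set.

desc(V)\{V}={L}; candidates ⊆ {G,H,P,Y}.
V↔L: latent back-door arc(s) into V.
size 0: {}; under {} V still reaches {G,H,L,P,Y} ∋ L.
size 1: {G}, {H}, {P} …(+1); under {G} V still reaches {H,L,P,Y} ∋ L.
size 2: {G,H}, {G,P}, {G,Y} …(+3); under {G,H} V still reaches {L,P,Y} ∋ L.
V↔L cannot be blocked by any observed set — no back-door set.
No mediator lies on a directed V→…→L path.
Neither criterion identifies P(L|do(V)) in this graph.

P(L|do(V)): not identifiable (no BD/FD set).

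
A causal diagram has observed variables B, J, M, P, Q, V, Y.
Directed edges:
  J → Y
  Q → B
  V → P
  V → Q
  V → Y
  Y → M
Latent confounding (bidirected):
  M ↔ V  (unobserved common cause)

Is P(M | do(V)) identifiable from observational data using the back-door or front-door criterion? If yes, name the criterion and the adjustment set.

P(M|do(V)): frontdoor, adjust for {Y}.

desc(V)\{V}={B,M,P,Q,Y}; candidates ⊆ {J}.
V↔M: latent back-door arc(s) into V.
size 0: {}; under {} V still reaches {M} ∋ M.
size 1: {J}; under {J} V still reaches {M} ∋ M.
V↔M cannot be blocked by any observed set — no back-door set.
{Y}: (i) intercepts every directed V→M path; (ii) no back-door V→{Y}; (iii) {V} blocks every back-door {Y}→M. Front-door holds.
P(M|do(V)) = Σ_{Y} P(Y|V) Σ_{V'} P(M|Y,V')P(V').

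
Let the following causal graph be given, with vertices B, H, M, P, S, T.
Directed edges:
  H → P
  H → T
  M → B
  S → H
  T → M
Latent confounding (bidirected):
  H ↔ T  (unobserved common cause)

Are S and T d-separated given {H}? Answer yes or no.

Bayes-Ball from S | {H} reaches {B,M,T}.
T ∈ reach(S|{H}) ⇒ S ⊥̸ T | {H}.

No — S and T are d-connected given {H}.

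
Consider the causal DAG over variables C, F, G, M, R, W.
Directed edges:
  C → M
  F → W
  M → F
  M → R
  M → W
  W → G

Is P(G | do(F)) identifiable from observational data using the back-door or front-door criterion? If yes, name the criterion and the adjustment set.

desc(F)\{F}={G,W}; candidates ⊆ {C,M,R}.
size 0: {}; under {} F still reaches {C,G,M,R,W} ∋ G.
{M}: F⊥G given {M} in G with F→· removed — back-door holds.
P(G|do(F)) = Σ_{M} P(G|F,M)·P(M).

P(G|do(F)): backdoor, adjust for {M}.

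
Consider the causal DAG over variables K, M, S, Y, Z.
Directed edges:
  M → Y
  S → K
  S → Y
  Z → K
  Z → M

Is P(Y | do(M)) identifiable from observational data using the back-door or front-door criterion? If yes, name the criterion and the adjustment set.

desc(M)\{M}={Y}; candidates ⊆ {K,S,Z}.
∅: M⊥Y given ∅ in G with M→· removed — back-door holds.
P(Y|do(M)) = P(Y|M) — no adjustment needed.

P(Y|do(M)): backdoor, adjust for ∅.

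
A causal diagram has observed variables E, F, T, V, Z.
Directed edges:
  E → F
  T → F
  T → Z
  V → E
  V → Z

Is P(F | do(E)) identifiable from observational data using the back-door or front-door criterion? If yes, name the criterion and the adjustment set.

desc(E)\{E}={F}; candidates ⊆ {T,V,Z}.
∅: E⊥F given ∅ in G with E→· removed — back-door holds.
P(F|do(E)) = P(F|E) — no adjustment needed.

P(F|do(E)): backdoor, adjust for ∅.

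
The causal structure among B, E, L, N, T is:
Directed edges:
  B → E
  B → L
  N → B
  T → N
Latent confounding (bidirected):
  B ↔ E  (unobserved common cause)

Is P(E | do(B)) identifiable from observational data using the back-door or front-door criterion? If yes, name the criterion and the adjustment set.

P(E|do(B)): not identifiable (no BD/FD set).

desc(B)\{B}={E,L}; candidates ⊆ {N,T}.
B↔E: latent back-door arc(s) into B.
size 0: {}; under {} B still reaches {E,N,T} ∋ E.
size 1: {N}, {T}; under {N} B still reaches {E} ∋ E.
size 2: {N,T}; under {N,T} B still reaches {E} ∋ E.
B↔E cannot be blocked by any observed set — no back-door set.
No mediator lies on a directed B→…→E path.
Neither criterion identifies P(E|do(B)) in this graph.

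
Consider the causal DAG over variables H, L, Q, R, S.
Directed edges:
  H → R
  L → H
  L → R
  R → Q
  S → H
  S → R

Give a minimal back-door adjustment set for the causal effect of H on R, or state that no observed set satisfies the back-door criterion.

H→R: minimal back-door set {L, S}.

desc(H)\{H}={Q,R}; candidates ⊆ {L,S}.
size 0: {}; under {} H still reaches {L,Q,R,S} ∋ R.
size 1: {L}, {S}; under {L} H still reaches {Q,R,S} ∋ R.
{L,S}: H⊥R given {L,S} in G with H→· removed — back-door holds.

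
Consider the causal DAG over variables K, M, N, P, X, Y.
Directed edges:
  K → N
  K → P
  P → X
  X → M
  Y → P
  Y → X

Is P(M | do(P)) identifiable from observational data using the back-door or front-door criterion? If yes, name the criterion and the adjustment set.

desc(P)\{P}={M,X}; candidates ⊆ {K,N,Y}.
size 0: {}; under {} P still reaches {K,M,N,X,Y} ∋ M.
{Y}: P⊥M given {Y} in G with P→· removed — back-door holds.
P(M|do(P)) = Σ_{Y} P(M|P,Y)·P(Y).

P(M|do(P)): backdoor, adjust for {Y}.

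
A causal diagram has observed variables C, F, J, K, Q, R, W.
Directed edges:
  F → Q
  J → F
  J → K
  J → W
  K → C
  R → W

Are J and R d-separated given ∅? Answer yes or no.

Bayes-Ball from J | ∅ reaches {C,F,K,Q,W}.
R ∉ reach(J|∅) ⇒ J ⊥ R | ∅.

Yes — J ⊥ R | ∅.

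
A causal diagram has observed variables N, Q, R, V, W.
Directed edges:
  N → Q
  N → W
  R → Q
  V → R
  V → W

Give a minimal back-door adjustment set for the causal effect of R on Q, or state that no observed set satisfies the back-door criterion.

R→Q: minimal back-door set ∅.

desc(R)\{R}={Q}; candidates ⊆ {N,V,W}.
∅: R⊥Q given ∅ in G with R→· removed — back-door holds.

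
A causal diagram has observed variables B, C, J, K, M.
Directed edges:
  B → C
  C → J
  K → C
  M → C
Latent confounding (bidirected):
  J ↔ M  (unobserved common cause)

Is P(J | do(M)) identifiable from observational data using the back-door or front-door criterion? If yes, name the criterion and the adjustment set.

P(J|do(M)): frontdoor, adjust for {C}.

desc(M)\{M}={C,J}; candidates ⊆ {B,K}.
M↔J: latent back-door arc(s) into M.
size 0: {}; under {} M still reaches {J} ∋ J.
size 1: {B}, {K}; under {B} M still reaches {J} ∋ J.
size 2: {B,K}; under {B,K} M still reaches {J} ∋ J.
M↔J cannot be blocked by any observed set — no back-door set.
{C}: (i) intercepts every directed M→J path; (ii) no back-door M→{C}; (iii) {M} blocks every back-door {C}→J. Front-door holds.
P(J|do(M)) = Σ_{C} P(C|M) Σ_{M'} P(J|C,M')P(M').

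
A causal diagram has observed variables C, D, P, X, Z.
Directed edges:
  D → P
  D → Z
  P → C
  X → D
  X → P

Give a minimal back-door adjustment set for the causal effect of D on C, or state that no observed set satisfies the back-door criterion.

desc(D)\{D}={C,P,Z}; candidates ⊆ {X}.
size 0: {}; under {} D still reaches {C,P,X} ∋ C.
{X}: D⊥C given {X} in G with D→· removed — back-door holds.

D→C: minimal back-door set {X}.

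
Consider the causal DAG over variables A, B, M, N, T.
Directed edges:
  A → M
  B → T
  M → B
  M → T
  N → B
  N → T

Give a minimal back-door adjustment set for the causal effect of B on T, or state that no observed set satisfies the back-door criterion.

desc(B)\{B}={T}; candidates ⊆ {A,M,N}.
size 0: {}; under {} B still reaches {A,M,N,T} ∋ T.
size 1: {A}, {M}, {N}; under {A} B still reaches {M,N,T} ∋ T.
{M,N}: B⊥T given {M,N} in G with B→· removed — back-door holds.

B→T: minimal back-door set {M, N}.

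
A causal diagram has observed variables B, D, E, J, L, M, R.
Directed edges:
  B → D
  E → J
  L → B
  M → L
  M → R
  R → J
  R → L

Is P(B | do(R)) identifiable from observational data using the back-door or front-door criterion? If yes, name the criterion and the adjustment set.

P(B|do(R)): backdoor, adjust for {M}.

desc(R)\{R}={B,D,J,L}; candidates ⊆ {E,M}.
size 0: {}; under {} R still reaches {B,D,L,M} ∋ B.
{M}: R⊥B given {M} in G with R→· removed — back-door holds.
P(B|do(R)) = Σ_{M} P(B|R,M)·P(M).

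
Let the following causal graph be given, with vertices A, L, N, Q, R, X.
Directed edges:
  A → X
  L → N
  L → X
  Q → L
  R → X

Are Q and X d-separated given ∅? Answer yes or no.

Bayes-Ball from Q | ∅ reaches {L,N,X}.
X ∈ reach(Q|∅) ⇒ Q ⊥̸ X | ∅.

No — Q and X are d-connected given ∅.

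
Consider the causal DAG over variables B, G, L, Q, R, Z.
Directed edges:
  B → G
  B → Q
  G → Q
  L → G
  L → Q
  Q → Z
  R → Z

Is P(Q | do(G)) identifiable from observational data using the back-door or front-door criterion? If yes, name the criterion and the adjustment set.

desc(G)\{G}={Q,Z}; candidates ⊆ {B,L,R}.
size 0: {}; under {} G still reaches {B,L,Q,Z} ∋ Q.
size 1: {B}, {L}, {R}; under {B} G still reaches {L,Q,Z} ∋ Q.
{B,L}: G⊥Q given {B,L} in G with G→· removed — back-door holds.
P(Q|do(G)) = Σ_{B,L} P(Q|G,B,L)·P(B,L).

P(Q|do(G)): backdoor, adjust for {B, L}.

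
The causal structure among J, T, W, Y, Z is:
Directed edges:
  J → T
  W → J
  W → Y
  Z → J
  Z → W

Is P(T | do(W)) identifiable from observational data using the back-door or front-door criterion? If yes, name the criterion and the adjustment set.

desc(W)\{W}={J,T,Y}; candidates ⊆ {Z}.
size 0: {}; under {} W still reaches {J,T,Z} ∋ T.
{Z}: W⊥T given {Z} in G with W→· removed — back-door holds.
P(T|do(W)) = Σ_{Z} P(T|W,Z)·P(Z).

P(T|do(W)): backdoor, adjust for {Z}.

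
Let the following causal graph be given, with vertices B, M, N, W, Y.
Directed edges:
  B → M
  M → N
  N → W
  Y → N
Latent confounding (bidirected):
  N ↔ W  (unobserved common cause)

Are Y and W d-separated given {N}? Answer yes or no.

Bayes-Ball from Y | {N} reaches {B,M,W}.
W ∈ reach(Y|{N}) ⇒ Y ⊥̸ W | {N}.

No — Y and W are d-connected given {N}.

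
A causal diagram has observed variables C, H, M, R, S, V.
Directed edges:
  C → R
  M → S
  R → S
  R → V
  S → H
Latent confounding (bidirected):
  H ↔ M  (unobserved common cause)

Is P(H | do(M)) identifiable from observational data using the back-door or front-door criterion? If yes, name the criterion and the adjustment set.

desc(M)\{M}={H,S}; candidates ⊆ {C,R,V}.
M↔H: latent back-door arc(s) into M.
size 0: {}; under {} M still reaches {H} ∋ H.
size 1: {C}, {R}, {V}; under {C} M still reaches {H} ∋ H.
size 2: {C,R}, {C,V}, {R,V}; under {C,R} M still reaches {H} ∋ H.
M↔H cannot be blocked by any observed set — no back-door set.
{S}: (i) intercepts every directed M→H path; (ii) no back-door M→{S}; (iii) {M} blocks every back-door {S}→H. Front-door holds.
P(H|do(M)) = Σ_{S} P(S|M) Σ_{M'} P(H|S,M')P(M').

P(H|do(M)): frontdoor, adjust for {S}.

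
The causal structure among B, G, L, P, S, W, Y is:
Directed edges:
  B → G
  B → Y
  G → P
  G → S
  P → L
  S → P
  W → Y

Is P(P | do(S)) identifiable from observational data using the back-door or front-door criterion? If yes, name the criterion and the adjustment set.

desc(S)\{S}={L,P}; candidates ⊆ {B,G,W,Y}.
size 0: {}; under {} S still reaches {B,G,L,P,Y} ∋ P.
{G}: S⊥P given {G} in G with S→· removed — back-door holds.
P(P|do(S)) = Σ_{G} P(P|S,G)·P(G).

P(P|do(S)): backdoor, adjust for {G}.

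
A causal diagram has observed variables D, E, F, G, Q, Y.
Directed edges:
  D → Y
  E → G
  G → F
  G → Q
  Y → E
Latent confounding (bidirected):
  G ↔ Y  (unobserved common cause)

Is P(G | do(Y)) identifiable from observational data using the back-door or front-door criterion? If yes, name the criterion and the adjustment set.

P(G|do(Y)): frontdoor, adjust for {E}.

desc(Y)\{Y}={E,F,G,Q}; candidates ⊆ {D}.
Y↔G: latent back-door arc(s) into Y.
size 0: {}; under {} Y still reaches {D,F,G,Q} ∋ G.
size 1: {D}; under {D} Y still reaches {F,G,Q} ∋ G.
Y↔G cannot be blocked by any observed set — no back-door set.
{E}: (i) intercepts every directed Y→G path; (ii) no back-door Y→{E}; (iii) {Y} blocks every back-door {E}→G. Front-door holds.
P(G|do(Y)) = Σ_{E} P(E|Y) Σ_{Y'} P(G|E,Y')P(Y').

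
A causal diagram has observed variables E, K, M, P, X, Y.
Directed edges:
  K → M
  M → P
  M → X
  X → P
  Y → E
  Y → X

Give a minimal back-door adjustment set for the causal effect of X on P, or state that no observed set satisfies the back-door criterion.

X→P: minimal back-door set {M}.

desc(X)\{X}={P}; candidates ⊆ {E,K,M,Y}.
size 0: {}; under {} X still reaches {E,K,M,P,Y} ∋ P.
{M}: X⊥P given {M} in G with X→· removed — back-door holds.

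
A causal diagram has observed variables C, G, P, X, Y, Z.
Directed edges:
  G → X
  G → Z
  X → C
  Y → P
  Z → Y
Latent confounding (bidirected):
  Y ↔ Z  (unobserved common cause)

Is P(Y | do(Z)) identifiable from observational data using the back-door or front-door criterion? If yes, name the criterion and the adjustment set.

P(Y|do(Z)): not identifiable (no BD/FD set).

desc(Z)\{Z}={P,Y}; candidates ⊆ {C,G,X}.
Z↔Y: latent back-door arc(s) into Z.
size 0: {}; under {} Z still reaches {C,G,P,X,Y} ∋ Y.
size 1: {C}, {G}, {X}; under {C} Z still reaches {G,P,X,Y} ∋ Y.
size 2: {C,G}, {C,X}, {G,X}; under {C,G} Z still reaches {P,Y} ∋ Y.
Z↔Y cannot be blocked by any observed set — no back-door set.
No mediator lies on a directed Z→…→Y path.
Neither criterion identifies P(Y|do(Z)) in this graph.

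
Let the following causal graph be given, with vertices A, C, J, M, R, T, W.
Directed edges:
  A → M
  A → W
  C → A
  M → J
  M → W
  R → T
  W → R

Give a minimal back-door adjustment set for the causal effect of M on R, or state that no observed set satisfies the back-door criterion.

M→R: minimal back-door set {A}.

desc(M)\{M}={J,R,T,W}; candidates ⊆ {A,C}.
size 0: {}; under {} M still reaches {A,C,R,T,W} ∋ R.
{A}: M⊥R given {A} in G with M→· removed — back-door holds.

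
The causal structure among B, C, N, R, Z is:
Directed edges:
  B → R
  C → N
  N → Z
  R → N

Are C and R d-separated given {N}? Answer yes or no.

No — C and R are d-connected given {N}.

Bayes-Ball from C | {N} reaches {B,R}.
R ∈ reach(C|{N}) ⇒ C ⊥̸ R | {N}.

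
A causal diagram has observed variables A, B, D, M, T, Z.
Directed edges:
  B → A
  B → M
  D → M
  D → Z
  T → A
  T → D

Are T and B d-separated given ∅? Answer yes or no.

Yes — T ⊥ B | ∅.

Bayes-Ball from T | ∅ reaches {A,D,M,Z}.
B ∉ reach(T|∅) ⇒ T ⊥ B | ∅.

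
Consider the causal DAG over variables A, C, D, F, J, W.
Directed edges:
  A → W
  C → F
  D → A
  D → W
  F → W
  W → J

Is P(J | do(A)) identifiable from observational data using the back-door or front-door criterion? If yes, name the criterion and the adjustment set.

desc(A)\{A}={J,W}; candidates ⊆ {C,D,F}.
size 0: {}; under {} A still reaches {D,J,W} ∋ J.
{D}: A⊥J given {D} in G with A→· removed — back-door holds.
P(J|do(A)) = Σ_{D} P(J|A,D)·P(D).

P(J|do(A)): backdoor, adjust for {D}.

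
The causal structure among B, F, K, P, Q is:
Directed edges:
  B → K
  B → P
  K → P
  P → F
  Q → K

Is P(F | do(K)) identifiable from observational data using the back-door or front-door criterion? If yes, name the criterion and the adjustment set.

P(F|do(K)): backdoor, adjust for {B}.

desc(K)\{K}={F,P}; candidates ⊆ {B,Q}.
size 0: {}; under {} K still reaches {B,F,P,Q} ∋ F.
{B}: K⊥F given {B} in G with K→· removed — back-door holds.
P(F|do(K)) = Σ_{B} P(F|K,B)·P(B).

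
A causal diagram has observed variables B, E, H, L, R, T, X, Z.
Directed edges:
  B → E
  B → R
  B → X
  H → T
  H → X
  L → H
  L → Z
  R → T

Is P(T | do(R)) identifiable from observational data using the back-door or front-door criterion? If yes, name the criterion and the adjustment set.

desc(R)\{R}={T}; candidates ⊆ {B,E,H,L,X,Z}.
∅: R⊥T given ∅ in G with R→· removed — back-door holds.
P(T|do(R)) = P(T|R) — no adjustment needed.

P(T|do(R)): backdoor, adjust for ∅.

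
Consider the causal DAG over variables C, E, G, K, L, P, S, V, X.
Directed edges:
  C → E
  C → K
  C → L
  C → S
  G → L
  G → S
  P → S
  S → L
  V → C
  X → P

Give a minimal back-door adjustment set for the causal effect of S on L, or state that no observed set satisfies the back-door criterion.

S→L: minimal back-door set {C, G}.

desc(S)\{S}={L}; candidates ⊆ {C,E,G,K,P,V,X}.
size 0: {}; under {} S still reaches {C,E,G,K,L,P,V,X} ∋ L.
size 1: {C}, {E}, {G} …(+4); under {C} S still reaches {G,L,P,X} ∋ L.
{C,G}: S⊥L given {C,G} in G with S→· removed — back-door holds.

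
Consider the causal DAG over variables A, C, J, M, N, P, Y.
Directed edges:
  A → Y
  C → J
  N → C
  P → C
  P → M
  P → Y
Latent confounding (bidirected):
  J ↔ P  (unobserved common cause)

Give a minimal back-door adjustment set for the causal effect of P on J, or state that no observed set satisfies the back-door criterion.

desc(P)\{P}={C,J,M,Y}; candidates ⊆ {A,N}.
P↔J: latent back-door arc(s) into P.
size 0: {}; under {} P still reaches {J} ∋ J.
size 1: {A}, {N}; under {A} P still reaches {J} ∋ J.
size 2: {A,N}; under {A,N} P still reaches {J} ∋ J.
P↔J cannot be blocked by any observed set — no back-door set.

P→J: no observed back-door set.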